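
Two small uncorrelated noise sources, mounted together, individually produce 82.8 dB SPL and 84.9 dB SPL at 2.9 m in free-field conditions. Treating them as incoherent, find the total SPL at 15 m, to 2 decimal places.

72.71 dB SPL

Combined at 2.9 m: 10·log₁₀(10^(82.8/10)+10^(84.9/10)) = 86.986 dB SPL.
Then apply −20·log₁₀(15/2.9) = -14.274 dB → 72.71 dB SPL.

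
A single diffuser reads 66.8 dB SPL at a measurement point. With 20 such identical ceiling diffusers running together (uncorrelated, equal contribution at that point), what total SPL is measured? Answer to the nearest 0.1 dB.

79.8 dB SPL

20 equal incoherent sources raise the level by 10·log₁₀(20) = 13.01 dB.
L_total = 66.8 + 13.01 = 79.8 dB SPL.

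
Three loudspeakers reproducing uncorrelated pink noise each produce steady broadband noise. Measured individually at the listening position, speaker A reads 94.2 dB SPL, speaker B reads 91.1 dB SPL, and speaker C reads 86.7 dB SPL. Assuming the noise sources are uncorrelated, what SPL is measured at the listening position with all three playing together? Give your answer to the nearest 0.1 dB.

96.4 dB SPL

Add the sources as powers (linear), then convert back to dB:
L_total = 10·log₁₀(10^(94.2/10) + 10^(91.1/10) + 10^(86.7/10)) = 10·log₁₀(4386000000) = 96.4 dB SPL.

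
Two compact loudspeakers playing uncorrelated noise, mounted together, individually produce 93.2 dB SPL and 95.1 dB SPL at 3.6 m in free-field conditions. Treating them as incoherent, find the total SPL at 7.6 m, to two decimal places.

Combined at 3.6 m: 10·log₁₀(10^(93.2/10)+10^(95.1/10)) = 97.263 dB SPL.
Then apply −20·log₁₀(7.6/3.6) = -6.490 dB → 90.77 dB SPL.

90.77 dB SPL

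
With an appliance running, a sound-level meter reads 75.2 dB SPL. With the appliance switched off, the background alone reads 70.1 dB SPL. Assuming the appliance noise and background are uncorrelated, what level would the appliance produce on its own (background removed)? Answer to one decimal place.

Remove the background by subtracting linear intensities:
L_src = 10·log₁₀(10^(75.2/10) − 10^(70.1/10)) = 10·log₁₀(22880000) = 73.6 dB SPL.

73.6 dB SPL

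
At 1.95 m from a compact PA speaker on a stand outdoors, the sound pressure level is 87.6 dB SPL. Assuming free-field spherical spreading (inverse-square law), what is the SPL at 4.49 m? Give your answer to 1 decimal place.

80.4 dB SPL

Free-field point source: level drops by 20·log₁₀ of the distance ratio.
ΔL = −20·log₁₀(4.49/1.95) = -7.24 dB, so L₂ = 87.6 + (-7.24) = 80.4 dB SPL.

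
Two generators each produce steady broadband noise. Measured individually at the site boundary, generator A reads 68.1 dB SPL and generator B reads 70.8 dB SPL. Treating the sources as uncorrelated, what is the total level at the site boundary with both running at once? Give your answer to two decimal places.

Add the sources as powers (linear), then convert back to dB:
L_total = 10·log₁₀(10^(68.1/10) + 10^(70.8/10)) = 10·log₁₀(18480000) = 72.67 dB SPL.

72.67 dB SPL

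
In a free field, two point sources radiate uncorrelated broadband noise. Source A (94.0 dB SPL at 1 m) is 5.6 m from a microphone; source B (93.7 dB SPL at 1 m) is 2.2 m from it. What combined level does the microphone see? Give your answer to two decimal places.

At the listener: L_A = 94.0 − 20·log₁₀(5.6) = 79.036 dB; L_B = 93.7 − 20·log₁₀(2.2) = 86.852 dB.
Combined: 10·log₁₀(10^(79.036/10)+10^(86.852/10)) = 87.52 dB SPL.

87.52 dB SPL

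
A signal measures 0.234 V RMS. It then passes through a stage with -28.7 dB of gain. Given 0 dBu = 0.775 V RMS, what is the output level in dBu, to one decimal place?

-39.1 dBu

Input level: 20·log₁₀(0.234/0.775) = -10.40 dBu.
Output: -10.40 − 28.7 = -39.1 dBu.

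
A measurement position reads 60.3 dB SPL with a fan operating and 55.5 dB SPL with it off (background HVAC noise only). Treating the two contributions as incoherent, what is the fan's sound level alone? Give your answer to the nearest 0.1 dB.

Background correction is a power subtraction:
L_src = 10·log₁₀(10^(60.3/10) − 10^(55.5/10)) = 10·log₁₀(716700) = 58.6 dB SPL.

58.6 dB SPL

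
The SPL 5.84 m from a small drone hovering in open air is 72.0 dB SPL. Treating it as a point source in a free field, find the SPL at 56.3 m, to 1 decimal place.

Free-field point source: level drops by 20·log₁₀ of the distance ratio.
ΔL = −20·log₁₀(56.3/5.84) = -19.68 dB, so L₂ = 72.0 + (-19.68) = 52.3 dB SPL.

52.3 dB SPL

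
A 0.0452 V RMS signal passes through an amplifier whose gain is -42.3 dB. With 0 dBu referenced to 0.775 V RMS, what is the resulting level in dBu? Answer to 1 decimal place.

Input level: 20·log₁₀(0.0452/0.775) = -24.68 dBu.
Output: -24.68 − 42.3 = -67.0 dBu.

-67.0 dBu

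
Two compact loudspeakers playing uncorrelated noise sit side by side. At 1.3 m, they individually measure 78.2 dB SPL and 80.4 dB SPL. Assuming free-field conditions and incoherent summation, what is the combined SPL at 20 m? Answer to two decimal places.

Combined at 1.3 m: 10·log₁₀(10^(78.2/10)+10^(80.4/10)) = 82.448 dB SPL.
Then apply −20·log₁₀(20/1.3) = -23.742 dB → 58.71 dB SPL.

58.71 dB SPL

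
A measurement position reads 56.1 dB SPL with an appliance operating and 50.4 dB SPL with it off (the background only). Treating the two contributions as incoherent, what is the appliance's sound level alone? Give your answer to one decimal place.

Subtract intensities: L_src = 10·log₁₀(10^(L_total/10) − 10^(L_bg/10)).
L_src = 10·log₁₀(10^(56.1/10) − 10^(50.4/10)) = 10·log₁₀(297700) = 54.7 dB SPL.

54.7 dB SPL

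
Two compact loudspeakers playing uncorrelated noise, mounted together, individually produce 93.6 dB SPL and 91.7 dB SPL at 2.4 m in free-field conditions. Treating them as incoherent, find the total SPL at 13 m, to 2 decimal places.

81.09 dB SPL

Combined at 2.4 m: 10·log₁₀(10^(93.6/10)+10^(91.7/10)) = 95.763 dB SPL.
Then apply −20·log₁₀(13/2.4) = -14.675 dB → 81.09 dB SPL.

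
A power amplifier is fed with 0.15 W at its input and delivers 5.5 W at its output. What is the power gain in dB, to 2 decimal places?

Power ratio → dB uses the 10·log₁₀ form:
10·log₁₀(5.5/0.15) = 10·log₁₀(36.67) = 15.64 dB.

15.64 dB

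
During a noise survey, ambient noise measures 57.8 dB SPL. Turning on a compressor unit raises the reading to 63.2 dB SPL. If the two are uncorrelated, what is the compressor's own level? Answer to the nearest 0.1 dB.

61.7 dB SPL

Subtract intensities: L_src = 10·log₁₀(10^(L_total/10) − 10^(L_bg/10)).
L_src = 10·log₁₀(10^(63.2/10) − 10^(57.8/10)) = 10·log₁₀(1487000) = 61.7 dB SPL.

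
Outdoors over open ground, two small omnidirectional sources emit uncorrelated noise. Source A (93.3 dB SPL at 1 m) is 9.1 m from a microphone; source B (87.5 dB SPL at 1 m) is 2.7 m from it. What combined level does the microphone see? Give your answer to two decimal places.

80.13 dB SPL

At the listener: L_A = 93.3 − 20·log₁₀(9.1) = 74.119 dB; L_B = 87.5 − 20·log₁₀(2.7) = 78.873 dB.
Combined: 10·log₁₀(10^(74.119/10)+10^(78.873/10)) = 80.13 dB SPL.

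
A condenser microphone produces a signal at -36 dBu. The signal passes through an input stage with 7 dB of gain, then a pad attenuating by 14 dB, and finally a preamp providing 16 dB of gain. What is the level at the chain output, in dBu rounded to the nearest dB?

In dB, series stages simply add:
-36 + 7 − 14 + 16 = -27 dBu.

-27 dBu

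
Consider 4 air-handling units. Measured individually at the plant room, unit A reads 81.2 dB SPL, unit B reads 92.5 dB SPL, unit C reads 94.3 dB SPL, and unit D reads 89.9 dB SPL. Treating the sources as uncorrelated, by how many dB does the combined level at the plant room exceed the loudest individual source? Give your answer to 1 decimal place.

Uncorrelated sources add in intensity (power), not in dB.
L_total = 10·log₁₀(10^(81.2/10) + 10^(92.5/10) + 10^(94.3/10) + 10^(89.9/10)) = 97.47 dB SPL.
Excess over the loudest (94.3 dB): 97.47 − 94.3 = 3.2 dB.

3.2 dB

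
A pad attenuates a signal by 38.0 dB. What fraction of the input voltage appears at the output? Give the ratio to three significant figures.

0.0126

Voltage ratio = 10^(dB/20).
10^(-38.0/20) = 10^(-1.900) = 0.0126.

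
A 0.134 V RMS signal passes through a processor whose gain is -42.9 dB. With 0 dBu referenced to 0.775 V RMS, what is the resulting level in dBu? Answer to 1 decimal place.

Input level: 20·log₁₀(0.134/0.775) = -15.24 dBu.
Output: -15.24 − 42.9 = -58.1 dBu.

-58.1 dBu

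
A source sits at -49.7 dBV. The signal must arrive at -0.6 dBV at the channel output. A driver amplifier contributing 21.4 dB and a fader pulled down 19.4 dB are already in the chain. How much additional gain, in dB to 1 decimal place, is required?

The required make-up gain is the shortfall in the dB sum.
G = -0.6 − (-49.7) − 21.4 + 19.4 = 47.1 dB.

47.1 dB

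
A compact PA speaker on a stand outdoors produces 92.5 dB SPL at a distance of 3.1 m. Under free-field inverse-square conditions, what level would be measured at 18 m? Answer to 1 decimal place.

77.2 dB SPL

Free-field point source: level drops by 20·log₁₀ of the distance ratio.
ΔL = −20·log₁₀(18/3.1) = -15.28 dB, so L₂ = 92.5 + (-15.28) = 77.2 dB SPL.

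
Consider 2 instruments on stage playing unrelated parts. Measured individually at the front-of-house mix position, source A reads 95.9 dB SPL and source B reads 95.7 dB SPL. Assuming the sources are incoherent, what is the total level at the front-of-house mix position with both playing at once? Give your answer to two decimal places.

Add the sources as powers (linear), then convert back to dB:
L_total = 10·log₁₀(10^(95.9/10) + 10^(95.7/10)) = 10·log₁₀(7606000000) = 98.81 dB SPL.

98.81 dB SPL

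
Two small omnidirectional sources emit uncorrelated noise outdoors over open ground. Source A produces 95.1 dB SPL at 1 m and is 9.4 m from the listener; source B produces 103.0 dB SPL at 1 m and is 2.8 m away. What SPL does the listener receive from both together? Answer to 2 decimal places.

94.12 dB SPL

At the listener: L_A = 95.1 − 20·log₁₀(9.4) = 75.637 dB; L_B = 103.0 − 20·log₁₀(2.8) = 94.057 dB.
Combined: 10·log₁₀(10^(75.637/10)+10^(94.057/10)) = 94.12 dB SPL.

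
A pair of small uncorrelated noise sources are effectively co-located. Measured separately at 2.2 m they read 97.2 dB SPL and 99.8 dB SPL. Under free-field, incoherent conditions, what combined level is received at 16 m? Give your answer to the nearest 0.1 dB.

Combined at 2.2 m: 10·log₁₀(10^(97.2/10)+10^(99.8/10)) = 101.70 dB SPL.
Then apply −20·log₁₀(16/2.2) = -17.23 dB → 84.5 dB SPL.

84.5 dB SPL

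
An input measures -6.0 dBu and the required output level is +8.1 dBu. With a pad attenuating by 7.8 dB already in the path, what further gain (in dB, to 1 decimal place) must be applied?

21.9 dB

The required make-up gain is the shortfall in the dB sum.
G = +8.1 − (-6.0) + 7.8 = 21.9 dB.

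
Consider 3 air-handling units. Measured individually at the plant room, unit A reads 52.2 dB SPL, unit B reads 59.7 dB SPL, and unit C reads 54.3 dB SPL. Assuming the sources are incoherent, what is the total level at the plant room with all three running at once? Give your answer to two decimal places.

Uncorrelated sources add in intensity (power), not in dB.
L_total = 10·log₁₀(10^(52.2/10) + 10^(59.7/10) + 10^(54.3/10)) = 10·log₁₀(1368000) = 61.36 dB SPL.

61.36 dB SPL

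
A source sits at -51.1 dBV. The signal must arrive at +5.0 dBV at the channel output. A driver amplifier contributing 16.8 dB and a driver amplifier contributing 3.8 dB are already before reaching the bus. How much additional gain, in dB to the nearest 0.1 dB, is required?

35.5 dB

The required make-up gain is the shortfall in the dB sum.
G = +5.0 − (-51.1) − 16.8 − 3.8 = 35.5 dB.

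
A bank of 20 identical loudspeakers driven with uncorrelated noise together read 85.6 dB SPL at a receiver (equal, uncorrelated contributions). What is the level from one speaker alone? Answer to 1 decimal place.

20 equal incoherent sources add 10·log₁₀(20) = 13.01 dB over one source.
L_one = 85.6 − 13.01 = 72.6 dB SPL.

72.6 dB SPL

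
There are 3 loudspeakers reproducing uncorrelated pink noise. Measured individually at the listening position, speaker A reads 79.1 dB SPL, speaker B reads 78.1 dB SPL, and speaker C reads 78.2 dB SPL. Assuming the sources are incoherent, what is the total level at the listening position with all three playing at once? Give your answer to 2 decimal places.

83.26 dB SPL

Add the sources as powers (linear), then convert back to dB:
L_total = 10·log₁₀(10^(79.1/10) + 10^(78.1/10) + 10^(78.2/10)) = 10·log₁₀(211900000) = 83.26 dB SPL.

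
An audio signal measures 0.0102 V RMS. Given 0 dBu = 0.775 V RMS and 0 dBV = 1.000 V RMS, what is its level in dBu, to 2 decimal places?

-37.61 dBu

dBu = 20·log₁₀(V / 0.775 V).
20·log₁₀(0.0102/0.775) = -37.61 dBu.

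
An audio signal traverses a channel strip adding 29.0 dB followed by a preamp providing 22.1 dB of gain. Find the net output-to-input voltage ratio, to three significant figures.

Net gain = 29.0 + 22.1 = 51.1 dB.
Voltage ratio = 10^(51.1/20) = 359.

359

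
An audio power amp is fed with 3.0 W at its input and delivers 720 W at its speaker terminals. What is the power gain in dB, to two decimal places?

Power ratio → dB uses the 10·log₁₀ form:
10·log₁₀(720/3.0) = 10·log₁₀(240.0) = 23.80 dB.

23.80 dB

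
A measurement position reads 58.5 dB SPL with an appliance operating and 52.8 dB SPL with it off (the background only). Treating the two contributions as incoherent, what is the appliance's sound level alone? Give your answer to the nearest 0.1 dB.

57.1 dB SPL

Remove the background by subtracting linear intensities:
L_src = 10·log₁₀(10^(58.5/10) − 10^(52.8/10)) = 10·log₁₀(517400) = 57.1 dB SPL.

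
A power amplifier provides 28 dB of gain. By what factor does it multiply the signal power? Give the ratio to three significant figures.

631

Power ratio = 10^(dB/10).
10^(28/10) = 10^(2.800) = 631.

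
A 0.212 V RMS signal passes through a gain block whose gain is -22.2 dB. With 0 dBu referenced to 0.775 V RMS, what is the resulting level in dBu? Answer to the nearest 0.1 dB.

-33.5 dBu

Input level: 20·log₁₀(0.212/0.775) = -11.26 dBu.
Output: -11.26 − 22.2 = -33.5 dBu.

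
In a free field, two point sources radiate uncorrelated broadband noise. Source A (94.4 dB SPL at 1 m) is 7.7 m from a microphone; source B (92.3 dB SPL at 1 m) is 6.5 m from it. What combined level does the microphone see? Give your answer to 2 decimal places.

At the listener: L_A = 94.4 − 20·log₁₀(7.7) = 76.670 dB; L_B = 92.3 − 20·log₁₀(6.5) = 76.042 dB.
Combined: 10·log₁₀(10^(76.670/10)+10^(76.042/10)) = 79.38 dB SPL.

79.38 dB SPL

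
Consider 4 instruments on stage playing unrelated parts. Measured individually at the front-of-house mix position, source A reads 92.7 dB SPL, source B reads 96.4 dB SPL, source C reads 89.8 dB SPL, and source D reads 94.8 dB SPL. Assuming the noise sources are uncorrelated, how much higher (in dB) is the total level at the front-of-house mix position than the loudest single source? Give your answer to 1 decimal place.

Uncorrelated sources add in intensity (power), not in dB.
L_total = 10·log₁₀(10^(92.7/10) + 10^(96.4/10) + 10^(89.8/10) + 10^(94.8/10)) = 100.09 dB SPL.
Excess over the loudest (96.4 dB): 100.09 − 96.4 = 3.7 dB.

3.7 dB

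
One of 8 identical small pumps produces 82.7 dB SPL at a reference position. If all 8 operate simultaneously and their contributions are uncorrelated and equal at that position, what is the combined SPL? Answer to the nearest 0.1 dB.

8 equal incoherent sources raise the level by 10·log₁₀(8) = 9.03 dB.
L_total = 82.7 + 9.03 = 91.7 dB SPL.

91.7 dB SPL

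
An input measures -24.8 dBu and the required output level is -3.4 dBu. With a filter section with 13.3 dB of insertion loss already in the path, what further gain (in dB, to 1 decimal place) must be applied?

The required make-up gain is the shortfall in the dB sum.
G = -3.4 − (-24.8) + 13.3 = 34.7 dB.

34.7 dB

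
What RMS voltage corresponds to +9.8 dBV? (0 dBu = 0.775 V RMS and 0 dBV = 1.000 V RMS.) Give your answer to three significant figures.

3.09 V

V = 1.000 V × 10^(+9.8/20).
= 1.000 × 3.090 = 3.09 V.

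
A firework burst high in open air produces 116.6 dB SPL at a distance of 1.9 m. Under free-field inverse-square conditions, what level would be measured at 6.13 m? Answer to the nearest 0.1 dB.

Free-field point source: level drops by 20·log₁₀ of the distance ratio.
ΔL = −20·log₁₀(6.13/1.9) = -10.17 dB, so L₂ = 116.6 + (-10.17) = 106.4 dB SPL.

106.4 dB SPL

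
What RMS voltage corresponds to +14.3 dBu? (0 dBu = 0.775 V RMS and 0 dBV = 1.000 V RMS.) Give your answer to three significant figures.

4.02 V

V = 0.775 V × 10^(+14.3/20).
= 0.775 × 5.188 = 4.02 V.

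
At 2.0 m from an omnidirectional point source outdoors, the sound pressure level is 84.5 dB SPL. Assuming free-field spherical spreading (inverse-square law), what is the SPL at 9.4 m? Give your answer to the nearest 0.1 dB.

71.1 dB SPL

Free-field point source: level drops by 20·log₁₀ of the distance ratio.
ΔL = −20·log₁₀(9.4/2.0) = -13.44 dB, so L₂ = 84.5 + (-13.44) = 71.1 dB SPL.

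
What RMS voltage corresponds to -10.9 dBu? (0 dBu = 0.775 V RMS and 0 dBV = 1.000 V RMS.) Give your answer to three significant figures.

V = 0.775 V × 10^(-10.9/20).
= 0.775 × 0.2851 = 0.221 V.

0.221 V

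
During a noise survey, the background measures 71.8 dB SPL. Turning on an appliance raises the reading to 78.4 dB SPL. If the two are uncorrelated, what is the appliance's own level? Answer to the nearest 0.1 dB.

77.3 dB SPL

Remove the background by subtracting linear intensities:
L_src = 10·log₁₀(10^(78.4/10) − 10^(71.8/10)) = 10·log₁₀(54050000) = 77.3 dB SPL.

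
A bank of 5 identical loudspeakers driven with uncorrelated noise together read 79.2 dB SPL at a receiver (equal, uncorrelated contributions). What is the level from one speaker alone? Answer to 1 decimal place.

5 equal incoherent sources add 10·log₁₀(5) = 6.99 dB over one source.
L_one = 79.2 − 6.99 = 72.2 dB SPL.

72.2 dB SPL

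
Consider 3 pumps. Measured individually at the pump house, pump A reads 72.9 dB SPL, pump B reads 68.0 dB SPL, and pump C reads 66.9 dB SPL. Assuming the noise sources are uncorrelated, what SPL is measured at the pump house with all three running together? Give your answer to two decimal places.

Incoherent sources sum as intensities:
L_total = 10·log₁₀(10^(72.9/10) + 10^(68.0/10) + 10^(66.9/10)) = 10·log₁₀(30710000) = 74.87 dB SPL.

74.87 dB SPL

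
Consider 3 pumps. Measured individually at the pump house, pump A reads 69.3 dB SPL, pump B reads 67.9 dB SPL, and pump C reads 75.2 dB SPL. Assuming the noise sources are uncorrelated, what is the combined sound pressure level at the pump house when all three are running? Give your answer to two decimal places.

Add the sources as powers (linear), then convert back to dB:
L_total = 10·log₁₀(10^(69.3/10) + 10^(67.9/10) + 10^(75.2/10)) = 10·log₁₀(47790000) = 76.79 dB SPL.

76.79 dB SPL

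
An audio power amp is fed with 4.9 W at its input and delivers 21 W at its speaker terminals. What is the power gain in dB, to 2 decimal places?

Power ratio → dB uses the 10·log₁₀ form:
10·log₁₀(21/4.9) = 10·log₁₀(4.286) = 6.32 dB.

6.32 dB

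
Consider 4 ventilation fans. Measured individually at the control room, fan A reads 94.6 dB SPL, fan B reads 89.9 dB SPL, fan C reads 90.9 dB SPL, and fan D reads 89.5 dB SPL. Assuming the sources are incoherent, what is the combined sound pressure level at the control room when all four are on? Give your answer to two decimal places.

Uncorrelated sources add in intensity (power), not in dB.
L_total = 10·log₁₀(10^(94.6/10) + 10^(89.9/10) + 10^(90.9/10) + 10^(89.5/10)) = 10·log₁₀(5983000000) = 97.77 dB SPL.

97.77 dB SPL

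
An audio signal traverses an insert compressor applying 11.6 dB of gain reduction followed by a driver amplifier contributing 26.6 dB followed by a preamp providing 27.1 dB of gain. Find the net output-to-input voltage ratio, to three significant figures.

127

Net gain = (−11.6) + 26.6 + 27.1 = 42.1 dB.
Voltage ratio = 10^(42.1/20) = 127.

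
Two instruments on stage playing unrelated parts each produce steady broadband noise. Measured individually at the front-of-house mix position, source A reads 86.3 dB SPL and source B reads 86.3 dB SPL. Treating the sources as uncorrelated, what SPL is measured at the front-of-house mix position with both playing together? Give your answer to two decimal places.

Add the sources as powers (linear), then convert back to dB:
L_total = 10·log₁₀(10^(86.3/10) + 10^(86.3/10)) = 10·log₁₀(853200000) = 89.31 dB SPL.

89.31 dB SPL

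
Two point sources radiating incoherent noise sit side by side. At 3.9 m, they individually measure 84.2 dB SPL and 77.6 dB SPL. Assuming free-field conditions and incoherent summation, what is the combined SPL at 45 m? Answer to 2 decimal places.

Combined at 3.9 m: 10·log₁₀(10^(84.2/10)+10^(77.6/10)) = 85.059 dB SPL.
Then apply −20·log₁₀(45/3.9) = -21.243 dB → 63.82 dB SPL.

63.82 dB SPL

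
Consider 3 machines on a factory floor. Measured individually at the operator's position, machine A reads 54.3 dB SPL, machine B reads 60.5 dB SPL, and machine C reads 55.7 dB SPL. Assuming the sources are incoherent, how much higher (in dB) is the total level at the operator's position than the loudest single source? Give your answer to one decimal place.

Uncorrelated sources add in intensity (power), not in dB.
L_total = 10·log₁₀(10^(54.3/10) + 10^(60.5/10) + 10^(55.7/10)) = 62.46 dB SPL.
Excess over the loudest (60.5 dB): 62.46 − 60.5 = 2.0 dB.

2.0 dB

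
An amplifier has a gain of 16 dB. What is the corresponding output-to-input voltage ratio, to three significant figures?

Voltage ratio = 10^(dB/20).
10^(16/20) = 10^(0.8000) = 6.31.

6.31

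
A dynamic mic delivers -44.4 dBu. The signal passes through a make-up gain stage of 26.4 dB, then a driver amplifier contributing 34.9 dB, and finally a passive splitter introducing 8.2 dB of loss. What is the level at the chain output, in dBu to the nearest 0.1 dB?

+8.7 dBu

Cascaded gains and losses add directly in dB.
-44.4 + 26.4 + 34.9 − 8.2 = +8.7 dBu.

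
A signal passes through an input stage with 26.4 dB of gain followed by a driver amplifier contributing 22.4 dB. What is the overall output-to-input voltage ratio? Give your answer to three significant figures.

275

Net gain = 26.4 + 22.4 = 48.8 dB.
Voltage ratio = 10^(48.8/20) = 275.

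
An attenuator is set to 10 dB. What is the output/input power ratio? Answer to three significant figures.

0.100

Power ratio = 10^(dB/10).
10^(-10/10) = 10^(-1.000) = 0.100.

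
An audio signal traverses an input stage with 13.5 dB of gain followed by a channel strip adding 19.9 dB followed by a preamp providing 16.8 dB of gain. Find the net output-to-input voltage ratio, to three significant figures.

Net gain = 13.5 + 19.9 + 16.8 = 50.2 dB.
Voltage ratio = 10^(50.2/20) = 324.

324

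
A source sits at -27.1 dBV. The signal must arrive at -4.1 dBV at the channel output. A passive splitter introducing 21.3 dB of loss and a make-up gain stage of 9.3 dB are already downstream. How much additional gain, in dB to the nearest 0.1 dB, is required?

The required make-up gain is the shortfall in the dB sum.
G = -4.1 − (-27.1) + 21.3 − 9.3 = 35.0 dB.

35.0 dB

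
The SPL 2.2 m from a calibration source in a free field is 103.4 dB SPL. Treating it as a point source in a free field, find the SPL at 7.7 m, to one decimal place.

92.5 dB SPL

Free-field point source: level drops by 20·log₁₀ of the distance ratio.
ΔL = −20·log₁₀(7.7/2.2) = -10.88 dB, so L₂ = 103.4 + (-10.88) = 92.5 dB SPL.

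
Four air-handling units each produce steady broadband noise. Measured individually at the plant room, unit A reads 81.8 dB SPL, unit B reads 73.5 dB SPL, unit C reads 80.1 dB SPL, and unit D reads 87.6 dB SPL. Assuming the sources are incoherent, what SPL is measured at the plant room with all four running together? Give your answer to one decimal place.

89.3 dB SPL

Add the sources as powers (linear), then convert back to dB:
L_total = 10·log₁₀(10^(81.8/10) + 10^(73.5/10) + 10^(80.1/10) + 10^(87.6/10)) = 10·log₁₀(851500000) = 89.3 dB SPL.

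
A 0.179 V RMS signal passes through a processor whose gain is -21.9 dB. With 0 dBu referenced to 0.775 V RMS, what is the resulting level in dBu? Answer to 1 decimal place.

-34.6 dBu

Input level: 20·log₁₀(0.179/0.775) = -12.73 dBu.
Output: -12.73 − 21.9 = -34.6 dBu.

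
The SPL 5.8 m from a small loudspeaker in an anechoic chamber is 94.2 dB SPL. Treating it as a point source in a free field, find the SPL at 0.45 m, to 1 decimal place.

Free-field point source: level drops by 20·log₁₀ of the distance ratio.
ΔL = −20·log₁₀(0.45/5.8) = 22.20 dB, so L₂ = 94.2 + (22.20) = 116.4 dB SPL.

116.4 dB SPL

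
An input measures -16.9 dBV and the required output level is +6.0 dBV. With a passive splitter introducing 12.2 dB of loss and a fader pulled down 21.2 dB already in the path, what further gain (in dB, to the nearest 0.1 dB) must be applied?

56.3 dB

The required make-up gain is the shortfall in the dB sum.
G = +6.0 − (-16.9) + 12.2 + 21.2 = 56.3 dB.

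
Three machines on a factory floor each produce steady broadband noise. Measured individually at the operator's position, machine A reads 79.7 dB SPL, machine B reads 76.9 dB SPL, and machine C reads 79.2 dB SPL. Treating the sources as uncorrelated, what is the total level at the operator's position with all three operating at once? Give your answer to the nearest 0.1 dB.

Incoherent sources sum as intensities:
L_total = 10·log₁₀(10^(79.7/10) + 10^(76.9/10) + 10^(79.2/10)) = 10·log₁₀(225500000) = 83.5 dB SPL.

83.5 dB SPL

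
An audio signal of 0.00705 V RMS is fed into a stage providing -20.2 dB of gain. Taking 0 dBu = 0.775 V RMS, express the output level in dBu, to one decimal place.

-61.0 dBu

Input level: 20·log₁₀(0.00705/0.775) = -40.82 dBu.
Output: -40.82 − 20.2 = -61.0 dBu.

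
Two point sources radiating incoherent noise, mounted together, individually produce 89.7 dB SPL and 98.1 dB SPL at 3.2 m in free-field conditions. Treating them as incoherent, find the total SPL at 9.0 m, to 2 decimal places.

89.70 dB SPL

Combined at 3.2 m: 10·log₁₀(10^(89.7/10)+10^(98.1/10)) = 98.686 dB SPL.
Then apply −20·log₁₀(9.0/3.2) = -8.982 dB → 89.70 dB SPL.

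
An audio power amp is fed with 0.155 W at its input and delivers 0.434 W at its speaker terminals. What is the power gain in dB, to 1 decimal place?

4.5 dB

Power is a power quantity, so gain = 10·log₁₀(P_out/P_in).
10·log₁₀(0.434/0.155) = 10·log₁₀(2.800) = 4.5 dB.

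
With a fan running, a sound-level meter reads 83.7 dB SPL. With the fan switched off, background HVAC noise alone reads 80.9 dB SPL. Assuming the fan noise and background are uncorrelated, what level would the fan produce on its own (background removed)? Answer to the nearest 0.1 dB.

80.5 dB SPL

Subtract intensities: L_src = 10·log₁₀(10^(L_total/10) − 10^(L_bg/10)).
L_src = 10·log₁₀(10^(83.7/10) − 10^(80.9/10)) = 10·log₁₀(111400000) = 80.5 dB SPL.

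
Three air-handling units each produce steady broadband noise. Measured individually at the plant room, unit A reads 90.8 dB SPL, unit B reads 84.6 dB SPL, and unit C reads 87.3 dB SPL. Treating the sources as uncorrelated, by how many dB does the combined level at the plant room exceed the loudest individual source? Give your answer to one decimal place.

Incoherent sources sum as intensities:
L_total = 10·log₁₀(10^(90.8/10) + 10^(84.6/10) + 10^(87.3/10)) = 93.07 dB SPL.
Excess over the loudest (90.8 dB): 93.07 − 90.8 = 2.3 dB.

2.3 dB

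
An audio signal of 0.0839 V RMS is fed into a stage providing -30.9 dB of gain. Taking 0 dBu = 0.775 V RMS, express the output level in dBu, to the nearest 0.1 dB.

-50.2 dBu

Input level: 20·log₁₀(0.0839/0.775) = -19.31 dBu.
Output: -19.31 − 30.9 = -50.2 dBu.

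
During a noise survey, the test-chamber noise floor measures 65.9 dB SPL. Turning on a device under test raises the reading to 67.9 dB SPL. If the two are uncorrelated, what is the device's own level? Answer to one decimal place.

Remove the background by subtracting linear intensities:
L_src = 10·log₁₀(10^(67.9/10) − 10^(65.9/10)) = 10·log₁₀(2275000) = 63.6 dB SPL.

63.6 dB SPL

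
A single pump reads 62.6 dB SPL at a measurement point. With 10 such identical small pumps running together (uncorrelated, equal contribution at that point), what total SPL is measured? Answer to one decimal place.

10 equal incoherent sources raise the level by 10·log₁₀(10) = 10.00 dB.
L_total = 62.6 + 10.00 = 72.6 dB SPL.

72.6 dB SPL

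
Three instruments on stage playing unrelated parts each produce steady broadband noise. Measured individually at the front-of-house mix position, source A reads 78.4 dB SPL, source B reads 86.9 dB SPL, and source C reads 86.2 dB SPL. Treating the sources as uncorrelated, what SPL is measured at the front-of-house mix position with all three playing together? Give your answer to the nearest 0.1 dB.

89.9 dB SPL

Incoherent sources sum as intensities:
L_total = 10·log₁₀(10^(78.4/10) + 10^(86.9/10) + 10^(86.2/10)) = 10·log₁₀(975800000) = 89.9 dB SPL.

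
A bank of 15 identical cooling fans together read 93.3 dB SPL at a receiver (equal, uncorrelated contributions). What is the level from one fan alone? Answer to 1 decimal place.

15 equal incoherent sources add 10·log₁₀(15) = 11.76 dB over one source.
L_one = 93.3 − 11.76 = 81.5 dB SPL.

81.5 dB SPL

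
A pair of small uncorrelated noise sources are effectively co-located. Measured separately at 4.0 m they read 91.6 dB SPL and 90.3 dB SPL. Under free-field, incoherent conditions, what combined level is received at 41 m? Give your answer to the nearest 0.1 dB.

73.8 dB SPL

Combined at 4.0 m: 10·log₁₀(10^(91.6/10)+10^(90.3/10)) = 94.01 dB SPL.
Then apply −20·log₁₀(41/4.0) = -20.21 dB → 73.8 dB SPL.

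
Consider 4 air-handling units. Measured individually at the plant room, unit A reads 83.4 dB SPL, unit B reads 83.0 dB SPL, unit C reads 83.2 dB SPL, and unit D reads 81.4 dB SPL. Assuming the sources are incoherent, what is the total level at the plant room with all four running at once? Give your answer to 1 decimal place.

88.8 dB SPL

Uncorrelated sources add in intensity (power), not in dB.
L_total = 10·log₁₀(10^(83.4/10) + 10^(83.0/10) + 10^(83.2/10) + 10^(81.4/10)) = 10·log₁₀(765300000) = 88.8 dB SPL.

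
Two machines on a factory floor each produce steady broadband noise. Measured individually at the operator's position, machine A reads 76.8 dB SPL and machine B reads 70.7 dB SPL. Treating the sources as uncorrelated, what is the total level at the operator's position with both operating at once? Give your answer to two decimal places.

77.75 dB SPL

Incoherent sources sum as intensities:
L_total = 10·log₁₀(10^(76.8/10) + 10^(70.7/10)) = 10·log₁₀(59610000) = 77.75 dB SPL.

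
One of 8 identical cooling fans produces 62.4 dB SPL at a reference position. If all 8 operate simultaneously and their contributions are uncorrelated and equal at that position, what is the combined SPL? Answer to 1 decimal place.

71.4 dB SPL

8 equal incoherent sources raise the level by 10·log₁₀(8) = 9.03 dB.
L_total = 62.4 + 9.03 = 71.4 dB SPL.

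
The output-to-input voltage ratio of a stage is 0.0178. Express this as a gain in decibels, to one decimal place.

Voltage ratio → dB uses the 20·log₁₀ form:
20·log₁₀(0.0178) = -35.0 dB.

-35.0 dB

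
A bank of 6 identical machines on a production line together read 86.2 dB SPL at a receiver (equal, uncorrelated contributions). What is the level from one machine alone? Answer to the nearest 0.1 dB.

6 equal incoherent sources add 10·log₁₀(6) = 7.78 dB over one source.
L_one = 86.2 − 7.78 = 78.4 dB SPL.

78.4 dB SPL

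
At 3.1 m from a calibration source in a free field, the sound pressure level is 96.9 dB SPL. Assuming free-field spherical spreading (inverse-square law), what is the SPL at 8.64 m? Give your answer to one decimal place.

For a point source in a free field, ΔL = −20·log₁₀(d₂/d₁).
ΔL = −20·log₁₀(8.64/3.1) = -8.90 dB, so L₂ = 96.9 + (-8.90) = 88.0 dB SPL.

88.0 dB SPL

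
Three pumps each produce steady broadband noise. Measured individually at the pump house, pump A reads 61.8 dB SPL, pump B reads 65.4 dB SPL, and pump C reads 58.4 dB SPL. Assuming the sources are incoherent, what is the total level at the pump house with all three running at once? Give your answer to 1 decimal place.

Uncorrelated sources add in intensity (power), not in dB.
L_total = 10·log₁₀(10^(61.8/10) + 10^(65.4/10) + 10^(58.4/10)) = 10·log₁₀(5673000) = 67.5 dB SPL.

67.5 dB SPL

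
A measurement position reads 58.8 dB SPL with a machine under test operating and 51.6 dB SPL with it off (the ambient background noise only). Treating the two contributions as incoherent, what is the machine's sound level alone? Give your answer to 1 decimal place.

Subtract intensities: L_src = 10·log₁₀(10^(L_total/10) − 10^(L_bg/10)).
L_src = 10·log₁₀(10^(58.8/10) − 10^(51.6/10)) = 10·log₁₀(614000) = 57.9 dB SPL.

57.9 dB SPL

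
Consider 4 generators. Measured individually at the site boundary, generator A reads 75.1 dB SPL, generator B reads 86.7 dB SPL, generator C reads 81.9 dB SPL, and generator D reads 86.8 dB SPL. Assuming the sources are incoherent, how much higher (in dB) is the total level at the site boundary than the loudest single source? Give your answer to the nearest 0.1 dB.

3.7 dB

Incoherent sources sum as intensities:
L_total = 10·log₁₀(10^(75.1/10) + 10^(86.7/10) + 10^(81.9/10) + 10^(86.8/10)) = 90.54 dB SPL.
Excess over the loudest (86.8 dB): 90.54 − 86.8 = 3.7 dB.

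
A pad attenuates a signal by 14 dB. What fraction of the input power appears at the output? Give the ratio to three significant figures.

0.0398

Power ratio = 10^(dB/10).
10^(-14/10) = 10^(-1.400) = 0.0398.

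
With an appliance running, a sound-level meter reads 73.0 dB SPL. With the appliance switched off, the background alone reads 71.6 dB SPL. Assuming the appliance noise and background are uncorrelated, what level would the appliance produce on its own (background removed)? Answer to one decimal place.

Subtract intensities: L_src = 10·log₁₀(10^(L_total/10) − 10^(L_bg/10)).
L_src = 10·log₁₀(10^(73.0/10) − 10^(71.6/10)) = 10·log₁₀(5498000) = 67.4 dB SPL.

67.4 dB SPL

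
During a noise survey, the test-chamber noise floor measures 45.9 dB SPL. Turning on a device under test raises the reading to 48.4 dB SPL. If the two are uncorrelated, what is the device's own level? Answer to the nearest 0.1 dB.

44.8 dB SPL

Background correction is a power subtraction:
L_src = 10·log₁₀(10^(48.4/10) − 10^(45.9/10)) = 10·log₁₀(30280) = 44.8 dB SPL.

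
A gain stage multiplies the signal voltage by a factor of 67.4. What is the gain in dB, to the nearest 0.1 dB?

36.6 dB

Voltage ratio → dB uses the 20·log₁₀ form:
20·log₁₀(67.4) = 36.6 dB.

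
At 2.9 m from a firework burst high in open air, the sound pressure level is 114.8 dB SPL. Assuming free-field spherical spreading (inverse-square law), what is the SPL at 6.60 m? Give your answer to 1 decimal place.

107.7 dB SPL

For a point source in a free field, ΔL = −20·log₁₀(d₂/d₁).
ΔL = −20·log₁₀(6.60/2.9) = -7.14 dB, so L₂ = 114.8 + (-7.14) = 107.7 dB SPL.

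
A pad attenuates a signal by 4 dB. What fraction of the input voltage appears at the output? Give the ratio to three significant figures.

Voltage ratio = 10^(dB/20).
10^(-4/20) = 10^(-0.2000) = 0.631.

0.631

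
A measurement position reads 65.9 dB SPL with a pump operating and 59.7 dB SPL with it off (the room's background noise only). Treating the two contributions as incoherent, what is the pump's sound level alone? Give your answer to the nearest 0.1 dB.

Background correction is a power subtraction:
L_src = 10·log₁₀(10^(65.9/10) − 10^(59.7/10)) = 10·log₁₀(2957000) = 64.7 dB SPL.

64.7 dB SPL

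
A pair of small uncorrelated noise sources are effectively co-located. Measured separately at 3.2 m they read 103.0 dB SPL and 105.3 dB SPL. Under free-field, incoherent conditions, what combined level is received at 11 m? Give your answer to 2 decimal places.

Combined at 3.2 m: 10·log₁₀(10^(103.0/10)+10^(105.3/10)) = 107.311 dB SPL.
Then apply −20·log₁₀(11/3.2) = -10.725 dB → 96.59 dB SPL.

96.59 dB SPL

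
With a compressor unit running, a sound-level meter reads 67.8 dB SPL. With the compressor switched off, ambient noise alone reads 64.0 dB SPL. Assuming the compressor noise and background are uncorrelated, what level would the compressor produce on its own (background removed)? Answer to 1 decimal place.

65.5 dB SPL

Remove the background by subtracting linear intensities:
L_src = 10·log₁₀(10^(67.8/10) − 10^(64.0/10)) = 10·log₁₀(3514000) = 65.5 dB SPL.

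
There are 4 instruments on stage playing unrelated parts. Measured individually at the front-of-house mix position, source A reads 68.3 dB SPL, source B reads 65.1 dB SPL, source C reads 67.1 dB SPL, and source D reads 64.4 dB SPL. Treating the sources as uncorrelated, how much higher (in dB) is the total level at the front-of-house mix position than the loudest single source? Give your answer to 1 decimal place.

4.2 dB

Add the sources as powers (linear), then convert back to dB:
L_total = 10·log₁₀(10^(68.3/10) + 10^(65.1/10) + 10^(67.1/10) + 10^(64.4/10)) = 72.52 dB SPL.
Excess over the loudest (68.3 dB): 72.52 − 68.3 = 4.2 dB.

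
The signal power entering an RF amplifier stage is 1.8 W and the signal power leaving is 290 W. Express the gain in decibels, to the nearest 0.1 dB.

For a power ratio, dB = 10·log₁₀(P₂/P₁).
10·log₁₀(290/1.8) = 10·log₁₀(161.1) = 22.1 dB.

22.1 dB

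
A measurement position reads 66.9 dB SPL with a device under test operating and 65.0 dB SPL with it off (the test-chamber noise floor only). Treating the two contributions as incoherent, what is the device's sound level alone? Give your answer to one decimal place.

Background correction is a power subtraction:
L_src = 10·log₁₀(10^(66.9/10) − 10^(65.0/10)) = 10·log₁₀(1736000) = 62.4 dB SPL.

62.4 dB SPL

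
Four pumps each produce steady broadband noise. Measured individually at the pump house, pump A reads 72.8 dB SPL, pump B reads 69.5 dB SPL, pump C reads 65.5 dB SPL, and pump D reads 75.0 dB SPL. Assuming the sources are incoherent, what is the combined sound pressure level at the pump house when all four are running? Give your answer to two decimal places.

78.00 dB SPL

Add the sources as powers (linear), then convert back to dB:
L_total = 10·log₁₀(10^(72.8/10) + 10^(69.5/10) + 10^(65.5/10) + 10^(75.0/10)) = 10·log₁₀(63140000) = 78.00 dB SPL.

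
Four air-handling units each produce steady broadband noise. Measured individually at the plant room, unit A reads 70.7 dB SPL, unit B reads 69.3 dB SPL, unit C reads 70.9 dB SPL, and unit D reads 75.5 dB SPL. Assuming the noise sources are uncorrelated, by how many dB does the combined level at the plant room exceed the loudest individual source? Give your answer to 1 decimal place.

Add the sources as powers (linear), then convert back to dB:
L_total = 10·log₁₀(10^(70.7/10) + 10^(69.3/10) + 10^(70.9/10) + 10^(75.5/10)) = 78.33 dB SPL.
Excess over the loudest (75.5 dB): 78.33 − 75.5 = 2.8 dB.

2.8 dB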